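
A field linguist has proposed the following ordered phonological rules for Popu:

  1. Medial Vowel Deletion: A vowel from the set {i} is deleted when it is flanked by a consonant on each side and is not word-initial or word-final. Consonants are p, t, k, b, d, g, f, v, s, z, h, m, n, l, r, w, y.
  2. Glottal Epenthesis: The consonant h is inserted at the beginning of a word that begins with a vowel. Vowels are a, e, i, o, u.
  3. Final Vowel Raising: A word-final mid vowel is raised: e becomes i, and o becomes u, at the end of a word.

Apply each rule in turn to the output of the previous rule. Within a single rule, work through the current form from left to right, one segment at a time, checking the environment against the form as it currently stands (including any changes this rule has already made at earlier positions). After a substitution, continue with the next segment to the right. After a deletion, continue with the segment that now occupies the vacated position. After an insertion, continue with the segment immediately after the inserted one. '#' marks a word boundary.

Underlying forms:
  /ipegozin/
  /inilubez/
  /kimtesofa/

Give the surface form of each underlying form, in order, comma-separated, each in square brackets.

/ipegozin/:
  1 Medial Vowel Deletion: [ipegozin] → [ipegozn]
  2 Glottal Epenthesis: [ipegozn] → [hipegozn]
  3 Final Vowel Raising: no change — [hipegozn]
/inilubez/:
  1 Medial Vowel Deletion: [inilubez] → [inlubez]
  2 Glottal Epenthesis: [inlubez] → [hinlubez]
  3 Final Vowel Raising: no change — [hinlubez]
/kimtesofa/:
  1 Medial Vowel Deletion: [kimtesofa] → [kmtesofa]
  2 Glottal Epenthesis: no change — [kmtesofa]
  3 Final Vowel Raising: no change — [kmtesofa]

[hipegozn], [hinlubez], [kmtesofa]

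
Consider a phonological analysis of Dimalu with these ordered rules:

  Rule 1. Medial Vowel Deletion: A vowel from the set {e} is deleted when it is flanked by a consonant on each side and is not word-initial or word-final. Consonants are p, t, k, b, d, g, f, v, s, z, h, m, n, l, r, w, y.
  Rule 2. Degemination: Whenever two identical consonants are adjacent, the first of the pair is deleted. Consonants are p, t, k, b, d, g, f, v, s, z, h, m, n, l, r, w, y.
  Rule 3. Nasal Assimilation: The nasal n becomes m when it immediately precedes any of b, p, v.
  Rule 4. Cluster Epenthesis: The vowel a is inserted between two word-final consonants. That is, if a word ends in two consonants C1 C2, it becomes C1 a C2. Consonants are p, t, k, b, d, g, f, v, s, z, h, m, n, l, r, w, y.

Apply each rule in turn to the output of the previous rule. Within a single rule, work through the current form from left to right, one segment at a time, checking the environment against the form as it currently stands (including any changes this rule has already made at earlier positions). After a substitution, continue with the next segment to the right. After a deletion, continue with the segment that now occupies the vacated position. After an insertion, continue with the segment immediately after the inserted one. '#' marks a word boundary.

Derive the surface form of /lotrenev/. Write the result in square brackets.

Rule 1 Medial Vowel Deletion: [lotrenev] → [lotrnv]
Rule 2 Degemination: no change — [lotrnv]
Rule 3 Nasal Assimilation: [lotrnv] → [lotrmv]
Rule 4 Cluster Epenthesis: [lotrmv] → [lotrmav]

[lotrmav]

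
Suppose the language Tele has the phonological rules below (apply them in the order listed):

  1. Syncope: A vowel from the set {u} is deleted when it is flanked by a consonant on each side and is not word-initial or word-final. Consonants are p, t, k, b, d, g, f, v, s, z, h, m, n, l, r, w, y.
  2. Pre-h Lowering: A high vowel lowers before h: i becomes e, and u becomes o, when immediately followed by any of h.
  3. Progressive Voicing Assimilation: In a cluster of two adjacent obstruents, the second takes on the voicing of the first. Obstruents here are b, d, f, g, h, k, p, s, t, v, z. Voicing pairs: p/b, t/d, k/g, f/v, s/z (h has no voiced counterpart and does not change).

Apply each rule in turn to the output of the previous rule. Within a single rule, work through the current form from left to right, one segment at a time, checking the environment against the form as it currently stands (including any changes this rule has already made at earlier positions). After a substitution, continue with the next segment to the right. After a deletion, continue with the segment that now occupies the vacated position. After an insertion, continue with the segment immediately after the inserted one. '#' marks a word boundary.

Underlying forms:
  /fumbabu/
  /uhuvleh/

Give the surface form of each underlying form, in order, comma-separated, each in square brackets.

[fmbabu], [ohfleh]

/fumbabu/:
  1 Syncope: [fumbabu] → [fmbabu]
  2 Pre-h Lowering: no change — [fmbabu]
  3 Progressive Voicing Assimilation: no change — [fmbabu]
/uhuvleh/:
  1 Syncope: [uhuvleh] → [uhvleh]
  2 Pre-h Lowering: [uhvleh] → [ohvleh]
  3 Progressive Voicing Assimilation: [ohvleh] → [ohfleh]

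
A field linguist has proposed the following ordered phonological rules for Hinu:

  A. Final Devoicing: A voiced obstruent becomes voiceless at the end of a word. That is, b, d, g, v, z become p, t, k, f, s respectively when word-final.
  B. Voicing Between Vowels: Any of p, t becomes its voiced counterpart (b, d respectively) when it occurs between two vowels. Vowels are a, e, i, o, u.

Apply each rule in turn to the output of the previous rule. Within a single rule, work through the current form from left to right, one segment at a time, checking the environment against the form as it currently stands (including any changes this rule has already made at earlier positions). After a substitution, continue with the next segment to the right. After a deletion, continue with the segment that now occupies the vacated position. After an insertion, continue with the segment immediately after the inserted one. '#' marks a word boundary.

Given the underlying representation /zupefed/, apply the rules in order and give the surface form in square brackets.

A Final Devoicing: [zupefed] → [zupefet]
B Voicing Between Vowels: [zupefet] → [zubefet]

[zubefet]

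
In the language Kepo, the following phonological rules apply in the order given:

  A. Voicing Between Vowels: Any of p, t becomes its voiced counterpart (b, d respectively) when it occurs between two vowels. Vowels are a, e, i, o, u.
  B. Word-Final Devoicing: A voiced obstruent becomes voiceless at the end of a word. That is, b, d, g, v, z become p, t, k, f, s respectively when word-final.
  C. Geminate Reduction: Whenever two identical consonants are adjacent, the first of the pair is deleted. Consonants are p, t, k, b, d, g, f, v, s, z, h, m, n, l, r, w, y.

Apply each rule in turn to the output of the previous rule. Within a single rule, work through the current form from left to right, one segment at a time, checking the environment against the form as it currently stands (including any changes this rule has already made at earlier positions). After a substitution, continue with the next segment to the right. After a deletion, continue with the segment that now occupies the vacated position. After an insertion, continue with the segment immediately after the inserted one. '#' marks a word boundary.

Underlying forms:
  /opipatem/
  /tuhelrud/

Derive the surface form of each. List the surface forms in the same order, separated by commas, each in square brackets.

/opipatem/:
  A Voicing Between Vowels: [opipatem] → [obibadem]
  B Word-Final Devoicing: no change — [obibadem]
  C Geminate Reduction: no change — [obibadem]
/tuhelrud/:
  A Voicing Between Vowels: no change — [tuhelrud]
  B Word-Final Devoicing: [tuhelrud] → [tuhelrut]
  C Geminate Reduction: no change — [tuhelrut]

[obibadem], [tuhelrut]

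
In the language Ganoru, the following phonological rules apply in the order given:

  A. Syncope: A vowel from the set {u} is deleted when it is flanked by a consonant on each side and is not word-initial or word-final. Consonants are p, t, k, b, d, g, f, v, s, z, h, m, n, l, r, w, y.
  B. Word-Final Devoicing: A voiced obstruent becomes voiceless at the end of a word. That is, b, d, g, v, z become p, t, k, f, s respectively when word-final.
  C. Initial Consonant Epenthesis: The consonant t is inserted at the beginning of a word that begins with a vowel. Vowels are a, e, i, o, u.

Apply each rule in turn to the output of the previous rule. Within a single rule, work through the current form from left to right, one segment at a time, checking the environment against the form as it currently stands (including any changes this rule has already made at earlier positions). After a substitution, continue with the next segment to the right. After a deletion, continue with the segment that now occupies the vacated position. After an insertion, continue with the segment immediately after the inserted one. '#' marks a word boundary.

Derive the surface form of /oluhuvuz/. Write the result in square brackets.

[tolhvs]

A Syncope: [oluhuvuz] → [olhvz]
B Word-Final Devoicing: [olhvz] → [olhvs]
C Initial Consonant Epenthesis: [olhvs] → [tolhvs]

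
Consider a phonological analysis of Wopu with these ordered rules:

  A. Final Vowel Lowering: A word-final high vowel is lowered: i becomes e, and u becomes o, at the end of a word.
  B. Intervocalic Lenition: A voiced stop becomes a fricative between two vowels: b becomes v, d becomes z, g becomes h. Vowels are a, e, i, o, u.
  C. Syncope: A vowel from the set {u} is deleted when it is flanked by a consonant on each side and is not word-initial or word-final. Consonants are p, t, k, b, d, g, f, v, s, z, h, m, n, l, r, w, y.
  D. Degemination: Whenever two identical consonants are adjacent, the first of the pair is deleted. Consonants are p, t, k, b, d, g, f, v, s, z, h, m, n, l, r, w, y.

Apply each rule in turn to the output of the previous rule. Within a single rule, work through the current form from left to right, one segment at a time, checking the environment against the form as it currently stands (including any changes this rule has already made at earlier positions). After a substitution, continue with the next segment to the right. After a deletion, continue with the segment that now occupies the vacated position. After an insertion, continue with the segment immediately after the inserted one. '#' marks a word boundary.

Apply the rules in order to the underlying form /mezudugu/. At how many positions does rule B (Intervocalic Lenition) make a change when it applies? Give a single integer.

A Final Vowel Lowering: [mezudugu] → [mezudugo]
B Intervocalic Lenition: [mezudugo] → [mezuzuho]
C Syncope: [mezuzuho] → [mezzho]
D Degemination: [mezzho] → [mezho]
Rule B changed 2 position(s).

2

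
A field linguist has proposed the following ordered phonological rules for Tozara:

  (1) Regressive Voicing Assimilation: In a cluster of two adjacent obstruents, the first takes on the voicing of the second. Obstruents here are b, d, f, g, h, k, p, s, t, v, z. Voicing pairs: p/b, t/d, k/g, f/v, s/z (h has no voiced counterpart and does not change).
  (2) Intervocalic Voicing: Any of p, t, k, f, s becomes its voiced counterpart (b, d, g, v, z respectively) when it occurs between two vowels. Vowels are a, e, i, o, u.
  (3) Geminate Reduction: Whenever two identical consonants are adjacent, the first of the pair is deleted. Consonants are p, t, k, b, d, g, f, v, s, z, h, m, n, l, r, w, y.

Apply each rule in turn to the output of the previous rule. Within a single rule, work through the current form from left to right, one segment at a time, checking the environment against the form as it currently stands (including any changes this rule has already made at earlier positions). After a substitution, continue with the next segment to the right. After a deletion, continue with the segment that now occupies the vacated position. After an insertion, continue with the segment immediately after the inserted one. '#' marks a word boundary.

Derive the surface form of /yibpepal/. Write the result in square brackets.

[yipebal]

(1) Regressive Voicing Assimilation: [yibpepal] → [yippepal]
(2) Intervocalic Voicing: [yippepal] → [yippebal]
(3) Geminate Reduction: [yippebal] → [yipebal]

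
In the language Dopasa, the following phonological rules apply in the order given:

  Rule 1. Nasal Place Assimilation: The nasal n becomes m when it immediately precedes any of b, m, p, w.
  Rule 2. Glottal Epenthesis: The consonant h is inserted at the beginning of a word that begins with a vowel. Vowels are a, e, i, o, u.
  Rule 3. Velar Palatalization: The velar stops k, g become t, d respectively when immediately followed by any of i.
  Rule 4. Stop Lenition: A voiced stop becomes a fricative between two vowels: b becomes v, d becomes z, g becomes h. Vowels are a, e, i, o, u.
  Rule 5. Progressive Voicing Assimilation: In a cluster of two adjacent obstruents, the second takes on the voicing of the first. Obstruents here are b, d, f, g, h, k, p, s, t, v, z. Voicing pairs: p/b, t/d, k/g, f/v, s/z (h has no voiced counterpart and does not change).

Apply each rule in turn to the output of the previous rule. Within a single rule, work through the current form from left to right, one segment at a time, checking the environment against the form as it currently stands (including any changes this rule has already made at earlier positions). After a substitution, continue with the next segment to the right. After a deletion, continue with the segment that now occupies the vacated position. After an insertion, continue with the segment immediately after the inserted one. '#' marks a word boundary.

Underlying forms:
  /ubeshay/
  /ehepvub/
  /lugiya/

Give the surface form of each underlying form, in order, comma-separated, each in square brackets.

[huveshay], [hehepfub], [luziya]

/ubeshay/:
  Rule 1 Nasal Place Assimilation: no change — [ubeshay]
  Rule 2 Glottal Epenthesis: [ubeshay] → [hubeshay]
  Rule 3 Velar Palatalization: no change — [hubeshay]
  Rule 4 Stop Lenition: [hubeshay] → [huveshay]
  Rule 5 Progressive Voicing Assimilation: no change — [huveshay]
/ehepvub/:
  Rule 1 Nasal Place Assimilation: no change — [ehepvub]
  Rule 2 Glottal Epenthesis: [ehepvub] → [hehepvub]
  Rule 3 Velar Palatalization: no change — [hehepvub]
  Rule 4 Stop Lenition: no change — [hehepvub]
  Rule 5 Progressive Voicing Assimilation: [hehepvub] → [hehepfub]
/lugiya/:
  Rule 1 Nasal Place Assimilation: no change — [lugiya]
  Rule 2 Glottal Epenthesis: no change — [lugiya]
  Rule 3 Velar Palatalization: [lugiya] → [ludiya]
  Rule 4 Stop Lenition: [ludiya] → [luziya]
  Rule 5 Progressive Voicing Assimilation: no change — [luziya]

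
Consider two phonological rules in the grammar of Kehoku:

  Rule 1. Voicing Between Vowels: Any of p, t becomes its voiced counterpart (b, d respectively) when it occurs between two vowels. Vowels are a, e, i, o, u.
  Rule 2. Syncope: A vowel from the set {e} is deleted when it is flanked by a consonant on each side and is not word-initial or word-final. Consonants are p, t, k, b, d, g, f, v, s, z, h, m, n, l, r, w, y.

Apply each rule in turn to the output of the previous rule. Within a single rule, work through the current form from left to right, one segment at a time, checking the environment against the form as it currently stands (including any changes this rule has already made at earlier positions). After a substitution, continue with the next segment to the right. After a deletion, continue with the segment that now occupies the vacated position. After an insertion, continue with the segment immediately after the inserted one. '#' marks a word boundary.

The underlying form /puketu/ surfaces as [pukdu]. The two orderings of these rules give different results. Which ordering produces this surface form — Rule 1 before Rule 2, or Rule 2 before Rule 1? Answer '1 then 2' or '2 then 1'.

Order 1 then 2:
  1 Voicing Between Vowels: [puketu] → [pukedu]
  2 Syncope: [pukedu] → [pukdu]
  result: [pukdu]
Order 2 then 1:
  2 Syncope: [puketu] → [puktu]
  1 Voicing Between Vowels: no change — [puktu]
  result: [puktu]

1 then 2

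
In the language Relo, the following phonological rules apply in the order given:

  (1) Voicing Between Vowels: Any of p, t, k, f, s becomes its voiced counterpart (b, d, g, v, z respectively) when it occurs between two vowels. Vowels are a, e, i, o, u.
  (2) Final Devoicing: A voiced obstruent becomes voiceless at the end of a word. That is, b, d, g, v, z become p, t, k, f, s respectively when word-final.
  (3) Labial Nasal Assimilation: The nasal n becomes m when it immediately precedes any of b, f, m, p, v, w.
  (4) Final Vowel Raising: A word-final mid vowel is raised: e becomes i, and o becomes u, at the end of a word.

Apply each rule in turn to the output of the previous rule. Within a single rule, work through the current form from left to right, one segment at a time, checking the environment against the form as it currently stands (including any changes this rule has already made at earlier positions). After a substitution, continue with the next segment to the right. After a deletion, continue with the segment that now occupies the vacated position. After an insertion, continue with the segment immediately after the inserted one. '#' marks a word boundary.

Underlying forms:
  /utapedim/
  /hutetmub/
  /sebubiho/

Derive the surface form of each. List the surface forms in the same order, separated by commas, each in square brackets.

/utapedim/:
  (1) Voicing Between Vowels: [utapedim] → [udabedim]
  (2) Final Devoicing: no change — [udabedim]
  (3) Labial Nasal Assimilation: no change — [udabedim]
  (4) Final Vowel Raising: no change — [udabedim]
/hutetmub/:
  (1) Voicing Between Vowels: [hutetmub] → [hudetmub]
  (2) Final Devoicing: [hudetmub] → [hudetmup]
  (3) Labial Nasal Assimilation: no change — [hudetmup]
  (4) Final Vowel Raising: no change — [hudetmup]
/sebubiho/:
  (1) Voicing Between Vowels: no change — [sebubiho]
  (2) Final Devoicing: no change — [sebubiho]
  (3) Labial Nasal Assimilation: no change — [sebubiho]
  (4) Final Vowel Raising: [sebubiho] → [sebubihu]

[udabedim], [hudetmup], [sebubihu]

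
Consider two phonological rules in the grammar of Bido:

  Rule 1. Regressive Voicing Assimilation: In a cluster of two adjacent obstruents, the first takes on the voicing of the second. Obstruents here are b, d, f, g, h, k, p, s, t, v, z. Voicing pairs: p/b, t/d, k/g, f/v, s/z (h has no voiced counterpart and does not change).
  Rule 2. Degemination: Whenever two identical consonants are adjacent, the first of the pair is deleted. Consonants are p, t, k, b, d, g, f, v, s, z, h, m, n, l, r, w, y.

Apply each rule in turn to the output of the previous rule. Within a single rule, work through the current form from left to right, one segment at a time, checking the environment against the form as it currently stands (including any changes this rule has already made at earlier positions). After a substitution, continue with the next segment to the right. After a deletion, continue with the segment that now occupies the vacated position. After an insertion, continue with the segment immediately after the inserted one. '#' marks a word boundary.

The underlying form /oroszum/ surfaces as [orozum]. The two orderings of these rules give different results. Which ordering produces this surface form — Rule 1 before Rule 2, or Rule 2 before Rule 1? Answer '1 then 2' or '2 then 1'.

Order 1 then 2:
  1 Regressive Voicing Assimilation: [oroszum] → [orozzum]
  2 Degemination: [orozzum] → [orozum]
  result: [orozum]
Order 2 then 1:
  2 Degemination: no change — [oroszum]
  1 Regressive Voicing Assimilation: [oroszum] → [orozzum]
  result: [orozzum]

1 then 2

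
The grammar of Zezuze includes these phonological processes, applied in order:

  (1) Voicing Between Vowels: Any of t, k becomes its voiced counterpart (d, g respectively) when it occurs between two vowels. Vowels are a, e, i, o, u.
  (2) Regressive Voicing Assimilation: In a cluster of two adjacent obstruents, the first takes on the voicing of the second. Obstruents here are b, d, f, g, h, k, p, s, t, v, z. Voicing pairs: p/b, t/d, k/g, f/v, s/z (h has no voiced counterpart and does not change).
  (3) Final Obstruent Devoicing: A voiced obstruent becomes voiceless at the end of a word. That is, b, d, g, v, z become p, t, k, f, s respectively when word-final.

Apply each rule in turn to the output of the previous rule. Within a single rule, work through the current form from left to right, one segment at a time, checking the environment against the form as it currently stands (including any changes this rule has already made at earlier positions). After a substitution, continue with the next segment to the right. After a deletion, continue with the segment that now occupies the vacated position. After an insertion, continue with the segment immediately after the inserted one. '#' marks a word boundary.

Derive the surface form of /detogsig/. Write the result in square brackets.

[dedoksik]

(1) Voicing Between Vowels: [detogsig] → [dedogsig]
(2) Regressive Voicing Assimilation: [dedogsig] → [dedoksig]
(3) Final Obstruent Devoicing: [dedoksig] → [dedoksik]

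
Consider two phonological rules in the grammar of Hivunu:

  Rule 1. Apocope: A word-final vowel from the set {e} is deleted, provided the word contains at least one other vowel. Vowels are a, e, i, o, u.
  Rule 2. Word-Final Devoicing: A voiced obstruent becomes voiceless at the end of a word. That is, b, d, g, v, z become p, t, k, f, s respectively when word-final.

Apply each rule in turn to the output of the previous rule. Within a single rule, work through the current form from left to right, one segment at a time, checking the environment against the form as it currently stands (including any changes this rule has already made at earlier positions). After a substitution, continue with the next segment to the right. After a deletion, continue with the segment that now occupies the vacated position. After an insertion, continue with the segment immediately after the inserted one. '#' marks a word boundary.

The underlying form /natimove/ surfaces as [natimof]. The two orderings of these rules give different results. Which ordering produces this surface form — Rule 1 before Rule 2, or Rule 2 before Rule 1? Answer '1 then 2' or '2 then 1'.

1 then 2

Order 1 then 2:
  1 Apocope: [natimove] → [natimov]
  2 Word-Final Devoicing: [natimov] → [natimof]
  result: [natimof]
Order 2 then 1:
  2 Word-Final Devoicing: no change — [natimove]
  1 Apocope: [natimove] → [natimov]
  result: [natimov]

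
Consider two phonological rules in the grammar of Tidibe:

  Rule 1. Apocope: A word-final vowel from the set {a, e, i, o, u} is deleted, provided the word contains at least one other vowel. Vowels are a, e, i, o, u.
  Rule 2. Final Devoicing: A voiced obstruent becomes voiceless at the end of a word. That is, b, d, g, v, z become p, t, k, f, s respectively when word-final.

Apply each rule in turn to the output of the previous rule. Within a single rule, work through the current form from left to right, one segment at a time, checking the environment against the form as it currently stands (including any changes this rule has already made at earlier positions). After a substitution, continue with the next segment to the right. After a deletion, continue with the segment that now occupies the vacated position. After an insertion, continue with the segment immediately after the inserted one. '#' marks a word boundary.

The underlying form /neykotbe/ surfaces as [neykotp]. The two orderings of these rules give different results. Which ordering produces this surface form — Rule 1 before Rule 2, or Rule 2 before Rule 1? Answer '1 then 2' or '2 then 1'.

Order 1 then 2:
  1 Apocope: [neykotbe] → [neykotb]
  2 Final Devoicing: [neykotb] → [neykotp]
  result: [neykotp]
Order 2 then 1:
  2 Final Devoicing: no change — [neykotbe]
  1 Apocope: [neykotbe] → [neykotb]
  result: [neykotb]

1 then 2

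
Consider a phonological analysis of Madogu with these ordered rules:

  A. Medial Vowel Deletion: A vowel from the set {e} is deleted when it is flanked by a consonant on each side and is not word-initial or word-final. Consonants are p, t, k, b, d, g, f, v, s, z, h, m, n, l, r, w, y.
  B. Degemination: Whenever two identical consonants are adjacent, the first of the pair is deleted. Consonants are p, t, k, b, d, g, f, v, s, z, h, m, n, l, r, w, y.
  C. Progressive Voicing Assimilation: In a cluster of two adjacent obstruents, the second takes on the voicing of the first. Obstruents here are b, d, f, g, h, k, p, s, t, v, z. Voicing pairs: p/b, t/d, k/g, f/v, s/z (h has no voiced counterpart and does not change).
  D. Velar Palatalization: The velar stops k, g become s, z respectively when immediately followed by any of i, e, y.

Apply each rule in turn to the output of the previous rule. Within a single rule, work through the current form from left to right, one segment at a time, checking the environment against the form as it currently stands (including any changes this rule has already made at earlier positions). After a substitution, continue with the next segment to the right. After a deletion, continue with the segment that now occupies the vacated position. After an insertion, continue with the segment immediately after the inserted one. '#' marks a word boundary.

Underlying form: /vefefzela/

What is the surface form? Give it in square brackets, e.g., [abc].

A Medial Vowel Deletion: [vefefzela] → [vffzla]
B Degemination: [vffzla] → [vfzla]
C Progressive Voicing Assimilation: [vfzla] → [vvzla]
D Velar Palatalization: no change — [vvzla]

[vvzla]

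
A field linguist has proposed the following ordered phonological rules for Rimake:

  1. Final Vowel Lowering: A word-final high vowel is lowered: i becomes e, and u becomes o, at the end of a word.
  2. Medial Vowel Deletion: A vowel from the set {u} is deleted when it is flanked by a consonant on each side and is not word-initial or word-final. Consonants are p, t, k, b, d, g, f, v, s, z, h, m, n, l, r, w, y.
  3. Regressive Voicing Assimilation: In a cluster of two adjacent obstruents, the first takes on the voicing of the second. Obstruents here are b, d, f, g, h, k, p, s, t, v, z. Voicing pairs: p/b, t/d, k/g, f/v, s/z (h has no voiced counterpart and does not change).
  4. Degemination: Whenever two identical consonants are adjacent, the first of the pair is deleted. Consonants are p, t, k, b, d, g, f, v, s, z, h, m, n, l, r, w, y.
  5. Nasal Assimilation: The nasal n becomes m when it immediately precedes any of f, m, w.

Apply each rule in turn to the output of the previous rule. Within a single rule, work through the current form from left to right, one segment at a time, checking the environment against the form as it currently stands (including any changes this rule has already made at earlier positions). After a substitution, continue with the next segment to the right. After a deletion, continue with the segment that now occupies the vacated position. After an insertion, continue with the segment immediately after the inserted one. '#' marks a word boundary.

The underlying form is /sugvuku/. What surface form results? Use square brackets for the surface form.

1 Final Vowel Lowering: [sugvuku] → [sugvuko]
2 Medial Vowel Deletion: [sugvuko] → [sgvko]
3 Regressive Voicing Assimilation: [sgvko] → [zgfko]
4 Degemination: no change — [zgfko]
5 Nasal Assimilation: no change — [zgfko]

[zgfko]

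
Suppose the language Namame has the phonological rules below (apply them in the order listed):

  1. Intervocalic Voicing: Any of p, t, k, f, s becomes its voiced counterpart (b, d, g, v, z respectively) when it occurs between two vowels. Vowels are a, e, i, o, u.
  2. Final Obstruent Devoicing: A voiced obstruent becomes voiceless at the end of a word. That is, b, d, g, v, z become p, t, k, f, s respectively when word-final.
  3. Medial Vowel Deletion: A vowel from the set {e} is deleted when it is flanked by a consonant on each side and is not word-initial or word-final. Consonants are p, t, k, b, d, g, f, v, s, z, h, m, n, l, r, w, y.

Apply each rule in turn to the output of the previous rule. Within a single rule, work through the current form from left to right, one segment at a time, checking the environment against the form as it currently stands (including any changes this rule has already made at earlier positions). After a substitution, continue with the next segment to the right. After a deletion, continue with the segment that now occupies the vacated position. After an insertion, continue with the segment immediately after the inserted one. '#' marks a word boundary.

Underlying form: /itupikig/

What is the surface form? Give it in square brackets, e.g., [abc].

[idubigik]

1 Intervocalic Voicing: [itupikig] → [idubigig]
2 Final Obstruent Devoicing: [idubigig] → [idubigik]
3 Medial Vowel Deletion: no change — [idubigik]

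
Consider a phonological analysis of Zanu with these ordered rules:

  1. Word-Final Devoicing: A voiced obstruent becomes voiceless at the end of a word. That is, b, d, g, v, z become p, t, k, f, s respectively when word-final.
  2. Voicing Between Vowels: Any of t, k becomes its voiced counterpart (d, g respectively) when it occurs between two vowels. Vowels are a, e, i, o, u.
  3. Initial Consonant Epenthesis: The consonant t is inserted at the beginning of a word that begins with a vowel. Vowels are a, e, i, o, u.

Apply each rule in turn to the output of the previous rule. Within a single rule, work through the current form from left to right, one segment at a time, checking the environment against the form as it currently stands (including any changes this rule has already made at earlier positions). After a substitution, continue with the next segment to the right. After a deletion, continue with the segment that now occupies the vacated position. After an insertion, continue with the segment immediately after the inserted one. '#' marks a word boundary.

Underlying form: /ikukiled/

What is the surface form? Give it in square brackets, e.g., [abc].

1 Word-Final Devoicing: [ikukiled] → [ikukilet]
2 Voicing Between Vowels: [ikukilet] → [igugilet]
3 Initial Consonant Epenthesis: [igugilet] → [tigugilet]

[tigugilet]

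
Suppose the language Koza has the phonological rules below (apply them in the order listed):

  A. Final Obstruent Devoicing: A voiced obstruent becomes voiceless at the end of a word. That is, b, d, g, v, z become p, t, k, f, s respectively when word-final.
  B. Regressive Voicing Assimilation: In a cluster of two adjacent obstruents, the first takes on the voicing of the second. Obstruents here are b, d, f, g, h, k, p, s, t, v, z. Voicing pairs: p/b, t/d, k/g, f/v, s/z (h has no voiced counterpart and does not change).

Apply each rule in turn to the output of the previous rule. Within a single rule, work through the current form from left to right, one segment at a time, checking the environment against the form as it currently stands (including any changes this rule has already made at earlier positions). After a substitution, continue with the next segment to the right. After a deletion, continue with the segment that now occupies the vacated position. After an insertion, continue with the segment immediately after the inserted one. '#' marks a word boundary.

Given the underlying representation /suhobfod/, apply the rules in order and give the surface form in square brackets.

A Final Obstruent Devoicing: [suhobfod] → [suhobfot]
B Regressive Voicing Assimilation: [suhobfot] → [suhopfot]

[suhopfot]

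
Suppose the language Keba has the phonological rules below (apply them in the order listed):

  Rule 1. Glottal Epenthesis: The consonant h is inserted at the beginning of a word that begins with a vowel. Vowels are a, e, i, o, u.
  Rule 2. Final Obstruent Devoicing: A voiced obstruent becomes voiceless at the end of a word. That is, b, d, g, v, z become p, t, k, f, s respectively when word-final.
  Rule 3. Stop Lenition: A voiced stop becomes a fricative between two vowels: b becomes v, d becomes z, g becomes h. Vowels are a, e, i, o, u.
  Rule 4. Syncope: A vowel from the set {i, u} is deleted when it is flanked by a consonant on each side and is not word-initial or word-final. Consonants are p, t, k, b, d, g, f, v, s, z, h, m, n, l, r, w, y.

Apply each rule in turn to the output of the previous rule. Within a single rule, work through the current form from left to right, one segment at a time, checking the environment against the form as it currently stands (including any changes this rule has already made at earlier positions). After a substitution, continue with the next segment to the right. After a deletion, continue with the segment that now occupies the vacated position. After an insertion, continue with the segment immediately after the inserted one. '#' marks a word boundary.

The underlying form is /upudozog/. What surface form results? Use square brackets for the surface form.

Rule 1 Glottal Epenthesis: [upudozog] → [hupudozog]
Rule 2 Final Obstruent Devoicing: [hupudozog] → [hupudozok]
Rule 3 Stop Lenition: [hupudozok] → [hupuzozok]
Rule 4 Syncope: [hupuzozok] → [hpzozok]

[hpzozok]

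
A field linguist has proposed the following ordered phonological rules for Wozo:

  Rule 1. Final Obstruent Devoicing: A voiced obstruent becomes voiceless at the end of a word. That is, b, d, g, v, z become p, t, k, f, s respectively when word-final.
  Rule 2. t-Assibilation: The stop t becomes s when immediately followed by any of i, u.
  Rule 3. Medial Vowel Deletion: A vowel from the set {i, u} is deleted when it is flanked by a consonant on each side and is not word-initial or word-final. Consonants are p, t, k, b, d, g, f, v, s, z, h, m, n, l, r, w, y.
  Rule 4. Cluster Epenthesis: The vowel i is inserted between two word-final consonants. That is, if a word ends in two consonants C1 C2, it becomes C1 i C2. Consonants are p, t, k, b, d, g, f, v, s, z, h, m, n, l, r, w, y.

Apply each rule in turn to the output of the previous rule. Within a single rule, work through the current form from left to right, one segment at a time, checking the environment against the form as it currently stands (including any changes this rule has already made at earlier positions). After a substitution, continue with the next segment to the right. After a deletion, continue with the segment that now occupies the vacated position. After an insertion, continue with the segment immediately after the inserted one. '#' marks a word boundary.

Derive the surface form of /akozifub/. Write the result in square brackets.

[akozfip]

Rule 1 Final Obstruent Devoicing: [akozifub] → [akozifup]
Rule 2 t-Assibilation: no change — [akozifup]
Rule 3 Medial Vowel Deletion: [akozifup] → [akozfp]
Rule 4 Cluster Epenthesis: [akozfp] → [akozfip]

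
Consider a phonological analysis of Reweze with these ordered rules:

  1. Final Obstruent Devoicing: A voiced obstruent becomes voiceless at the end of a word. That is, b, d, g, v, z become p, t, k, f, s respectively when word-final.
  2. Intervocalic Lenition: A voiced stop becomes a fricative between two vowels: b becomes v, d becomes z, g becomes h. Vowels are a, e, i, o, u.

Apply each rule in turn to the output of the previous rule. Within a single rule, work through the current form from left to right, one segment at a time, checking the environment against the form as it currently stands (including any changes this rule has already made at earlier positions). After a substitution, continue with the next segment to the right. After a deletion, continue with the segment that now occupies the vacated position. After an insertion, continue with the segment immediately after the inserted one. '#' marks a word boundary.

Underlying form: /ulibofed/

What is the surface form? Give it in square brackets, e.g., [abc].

1 Final Obstruent Devoicing: [ulibofed] → [ulibofet]
2 Intervocalic Lenition: [ulibofet] → [ulivofet]

[ulivofet]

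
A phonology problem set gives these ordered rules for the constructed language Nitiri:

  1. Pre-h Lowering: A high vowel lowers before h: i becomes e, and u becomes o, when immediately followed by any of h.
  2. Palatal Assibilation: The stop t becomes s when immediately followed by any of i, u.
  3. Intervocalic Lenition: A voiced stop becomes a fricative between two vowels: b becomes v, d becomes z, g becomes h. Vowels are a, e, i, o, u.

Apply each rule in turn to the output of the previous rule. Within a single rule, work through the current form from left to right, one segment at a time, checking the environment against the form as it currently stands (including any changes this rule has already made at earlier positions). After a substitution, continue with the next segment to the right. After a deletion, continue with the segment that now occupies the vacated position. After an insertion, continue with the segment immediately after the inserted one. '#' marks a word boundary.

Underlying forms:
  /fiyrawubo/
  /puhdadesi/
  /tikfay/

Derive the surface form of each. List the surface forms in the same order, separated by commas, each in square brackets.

[fiyrawuvo], [pohdazesi], [sikfay]

/fiyrawubo/:
  1 Pre-h Lowering: no change — [fiyrawubo]
  2 Palatal Assibilation: no change — [fiyrawubo]
  3 Intervocalic Lenition: [fiyrawubo] → [fiyrawuvo]
/puhdadesi/:
  1 Pre-h Lowering: [puhdadesi] → [pohdadesi]
  2 Palatal Assibilation: no change — [pohdadesi]
  3 Intervocalic Lenition: [pohdadesi] → [pohdazesi]
/tikfay/:
  1 Pre-h Lowering: no change — [tikfay]
  2 Palatal Assibilation: [tikfay] → [sikfay]
  3 Intervocalic Lenition: no change — [sikfay]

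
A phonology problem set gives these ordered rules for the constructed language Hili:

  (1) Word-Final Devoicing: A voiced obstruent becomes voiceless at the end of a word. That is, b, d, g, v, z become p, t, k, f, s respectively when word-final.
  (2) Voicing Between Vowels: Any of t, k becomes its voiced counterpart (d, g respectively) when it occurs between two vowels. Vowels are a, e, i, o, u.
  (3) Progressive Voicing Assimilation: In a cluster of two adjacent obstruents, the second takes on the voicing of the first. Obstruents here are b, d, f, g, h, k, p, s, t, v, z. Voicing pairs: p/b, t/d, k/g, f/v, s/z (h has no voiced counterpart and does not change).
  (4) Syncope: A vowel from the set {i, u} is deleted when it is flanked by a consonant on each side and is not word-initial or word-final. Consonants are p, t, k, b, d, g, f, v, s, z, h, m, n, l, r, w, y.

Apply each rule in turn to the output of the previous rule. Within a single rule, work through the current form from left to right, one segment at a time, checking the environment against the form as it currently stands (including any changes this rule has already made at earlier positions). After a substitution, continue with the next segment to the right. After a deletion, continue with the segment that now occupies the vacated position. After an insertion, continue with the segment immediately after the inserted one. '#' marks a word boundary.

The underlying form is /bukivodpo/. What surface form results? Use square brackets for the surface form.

(1) Word-Final Devoicing: no change — [bukivodpo]
(2) Voicing Between Vowels: [bukivodpo] → [bugivodpo]
(3) Progressive Voicing Assimilation: [bugivodpo] → [bugivodbo]
(4) Syncope: [bugivodbo] → [bgvodbo]

[bgvodbo]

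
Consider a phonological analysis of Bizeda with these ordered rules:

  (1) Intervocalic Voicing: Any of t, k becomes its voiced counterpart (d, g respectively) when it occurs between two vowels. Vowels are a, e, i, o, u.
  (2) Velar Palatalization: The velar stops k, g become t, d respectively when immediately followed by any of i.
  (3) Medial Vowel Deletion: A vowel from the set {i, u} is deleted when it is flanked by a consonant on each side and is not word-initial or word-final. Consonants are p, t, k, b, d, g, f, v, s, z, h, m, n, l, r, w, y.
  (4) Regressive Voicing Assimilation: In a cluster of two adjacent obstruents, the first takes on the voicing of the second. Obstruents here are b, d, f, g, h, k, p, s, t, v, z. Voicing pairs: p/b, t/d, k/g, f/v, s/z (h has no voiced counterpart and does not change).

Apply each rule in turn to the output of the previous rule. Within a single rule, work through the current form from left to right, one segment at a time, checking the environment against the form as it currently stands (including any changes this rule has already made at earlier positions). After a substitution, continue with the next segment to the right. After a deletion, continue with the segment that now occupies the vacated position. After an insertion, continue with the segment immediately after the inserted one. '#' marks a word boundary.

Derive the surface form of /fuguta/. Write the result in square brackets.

(1) Intervocalic Voicing: [fuguta] → [fuguda]
(2) Velar Palatalization: no change — [fuguda]
(3) Medial Vowel Deletion: [fuguda] → [fgda]
(4) Regressive Voicing Assimilation: [fgda] → [vgda]

[vgda]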